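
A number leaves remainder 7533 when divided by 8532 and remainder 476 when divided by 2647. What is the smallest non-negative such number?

Write x = 7533 + 8532·k. Then 8532·k ≡ 476 − 7533 ≡ 884 (mod 2647).
Need 8532⁻¹ mod 2647. Extended Euclid on (2647, 591):
2647 = 4×591 + 283
591 = 2×283 + 25
283 = 11×25 + 8
25 = 3×8 + 1
8 = 8×1 + 0
Back-substitute:
1 = 25 − 3·8
1 = −3·283 + 34·25
1 = 34·591 − 71·283
1 = −71·2647 + 318·591
8532⁻¹ ≡ 318 (mod 2647), so k ≡ 318·884 ≡ 530 (mod 2647).
x = 7533 + 8532·530 = 4529493.

4529493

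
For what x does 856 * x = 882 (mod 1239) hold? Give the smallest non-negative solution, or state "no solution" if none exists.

First find gcd(856, 1239):
1239 = 1*856 + 383
856 = 2*383 + 90
383 = 4*90 + 23
90 = 3*23 + 21
23 = 1*21 + 2
21 = 10*2 + 1
2 = 2*1 + 0
gcd = 1, so a unique solution mod 1239 exists.
Back-substitute for the Bézout coefficients:
1 = 21 − 10·2
1 = −10·23 + 11·21
1 = 11·90 − 43·23
1 = −43·383 + 183·90
1 = 183·856 − 409·383
1 = −409·1239 + 592·856
So 856·(592) ≡ 1 (mod 1239), giving 856⁻¹ ≡ 592.
x ≡ 856⁻¹·882 ≡ 592·882 ≡ 525 (mod 1239).

525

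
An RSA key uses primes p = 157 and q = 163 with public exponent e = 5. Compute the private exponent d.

φ(n) = (p−1)(q−1) = 156·162 = 25272.
Need d with 5·d ≡ 1 (mod 25272). Apply the extended Euclidean algorithm:
25272 = 5054·5 + 2
5 = 2·2 + 1
2 = 2·1 + 0
Back-substitute:
1 = 5 − 2·2
1 = −2·25272 + 10109·5
So 5·10109 ≡ 1 (mod 25272), hence d = 10109.

10109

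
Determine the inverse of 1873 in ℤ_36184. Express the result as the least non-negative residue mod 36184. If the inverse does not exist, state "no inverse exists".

Extended Euclidean algorithm:
36184 = 19×1873 + 597
1873 = 3×597 + 82
597 = 7×82 + 23
82 = 3×23 + 13
23 = 1×13 + 10
13 = 1×10 + 3
10 = 3×3 + 1
3 = 3×1 + 0
gcd = 1, so the inverse exists. Back-substitute:
1 = 10 − 3·3
1 = −3·13 + 4·10
1 = 4·23 − 7·13
1 = −7·82 + 25·23
1 = 25·597 − 182·82
1 = −182·1873 + 571·597
1 = 571·36184 − 11031·1873
Hence 1873⁻¹ ≡ -11031 ≡ 25153 (mod 36184).

25153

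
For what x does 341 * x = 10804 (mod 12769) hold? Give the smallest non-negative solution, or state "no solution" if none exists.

9131

First find gcd(341, 12769):
12769 = 37·341 + 152
341 = 2·152 + 37
152 = 4·37 + 4
37 = 9·4 + 1
4 = 4·1 + 0
gcd = 1, so a unique solution mod 12769 exists.
Back-substitute for the Bézout coefficients:
1 = 37 − 9·4
1 = −9·152 + 37·37
1 = 37·341 − 83·152
1 = −83·12769 + 3108·341
So 341·(3108) ≡ 1 (mod 12769), giving 341⁻¹ ≡ 3108.
x ≡ 341⁻¹·10804 ≡ 3108·10804 ≡ 9131 (mod 12769).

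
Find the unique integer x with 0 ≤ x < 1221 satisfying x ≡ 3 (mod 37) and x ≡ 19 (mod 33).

151

Write x = 3 + 37·k. Then 37·k ≡ 19 − 3 ≡ 16 (mod 33).
Need 37⁻¹ mod 33. Extended Euclid on (33, 4):
33 = 8×4 + 1
4 = 4×1 + 0
Back-substitute:
1 = 33 − 8·4
37⁻¹ ≡ 25 (mod 33), so k ≡ 25·16 ≡ 4 (mod 33).
x = 3 + 37·4 = 151.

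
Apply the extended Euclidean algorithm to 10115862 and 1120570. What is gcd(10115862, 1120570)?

2

Apply Euclid's algorithm to 10115862 and 1120570:
10115862 = 9*1120570 + 30732
1120570 = 36*30732 + 14218
30732 = 2*14218 + 2296
14218 = 6*2296 + 442
2296 = 5*442 + 86
442 = 5*86 + 12
86 = 7*12 + 2
12 = 6*2 + 0
gcd(10115862, 1120570) = 2.
Express as a combination:
2 = 86 − 7·12
2 = −7·442 + 36·86
2 = 36·2296 − 187·442
2 = −187·14218 + 1158·2296
2 = 1158·30732 − 2503·14218
2 = −2503·1120570 + 91266·30732
2 = 91266·10115862 − 823897·1120570
So 2 = (91266)·10115862 + (-823897)·1120570.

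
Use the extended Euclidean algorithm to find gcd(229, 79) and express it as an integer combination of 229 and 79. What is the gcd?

Euclidean algorithm:
229 = 2*79 + 71
79 = 1*71 + 8
71 = 8*8 + 7
8 = 1*7 + 1
7 = 7*1 + 0
gcd(229, 79) = 1.
Working backward:
1 = 8 − 7
1 = −71 + 9·8
1 = 9·79 − 10·71
1 = −10·229 + 29·79
So 1 = (-10)·229 + (29)·79.

1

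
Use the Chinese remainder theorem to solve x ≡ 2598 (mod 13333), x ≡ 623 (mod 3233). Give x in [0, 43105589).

8429054

Write x = 2598 + 13333·k. Then 13333·k ≡ 623 − 2598 ≡ 1258 (mod 3233).
Need 13333⁻¹ mod 3233. Extended Euclid on (3233, 401):
3233 = 8*401 + 25
401 = 16*25 + 1
25 = 25*1 + 0
Back-substitute:
1 = 401 − 16·25
1 = −16·3233 + 129·401
13333⁻¹ ≡ 129 (mod 3233), so k ≡ 129·1258 ≡ 632 (mod 3233).
x = 2598 + 13333·632 = 8429054.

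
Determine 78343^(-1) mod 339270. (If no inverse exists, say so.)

gcd(339270, 78343) by repeated division:
339270 = 4×78343 + 25898
78343 = 3×25898 + 649
25898 = 39×649 + 587
649 = 1×587 + 62
587 = 9×62 + 29
62 = 2×29 + 4
29 = 7×4 + 1
4 = 4×1 + 0
Since gcd(78343, 339270) = 1, back-substitute to write 1 as a combination:
1 = 29 − 7·4
1 = −7·62 + 15·29
1 = 15·587 − 142·62
1 = −142·649 + 157·587
1 = 157·25898 − 6265·649
1 = −6265·78343 + 18952·25898
1 = 18952·339270 − 82073·78343
Hence 78343⁻¹ ≡ -82073 ≡ 257197 (mod 339270).

257197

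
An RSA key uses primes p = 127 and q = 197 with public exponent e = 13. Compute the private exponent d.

φ(n) = (p−1)(q−1) = 126·196 = 24696.
Need d with 13·d ≡ 1 (mod 24696). Apply the extended Euclidean algorithm:
24696 = 1899×13 + 9
13 = 1×9 + 4
9 = 2×4 + 1
4 = 4×1 + 0
Back-substitute:
1 = 9 − 2·4
1 = −2·13 + 3·9
1 = 3·24696 − 5699·13
So 13·(-5699) ≡ 1 (mod 24696), hence d ≡ -5699 ≡ 18997 (mod 24696).

18997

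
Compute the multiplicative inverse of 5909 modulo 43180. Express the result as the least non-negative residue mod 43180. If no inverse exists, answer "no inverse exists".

37429

Extended Euclidean algorithm:
43180 = 7·5909 + 1817
5909 = 3·1817 + 458
1817 = 3·458 + 443
458 = 1·443 + 15
443 = 29·15 + 8
15 = 1·8 + 7
8 = 1·7 + 1
7 = 7·1 + 0
gcd = 1, so the inverse exists. Back-substitute:
1 = 8 − 7
1 = −15 + 2·8
1 = 2·443 − 59·15
1 = −59·458 + 61·443
1 = 61·1817 − 242·458
1 = −242·5909 + 787·1817
1 = 787·43180 − 5751·5909
So 5909·(-5751) ≡ 1 (mod 43180), and -5751 ≡ 37429 (mod 43180).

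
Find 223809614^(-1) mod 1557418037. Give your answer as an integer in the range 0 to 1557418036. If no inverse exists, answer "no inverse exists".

Compute gcd(223809614, 1557418037):
1557418037 = 6×223809614 + 214560353
223809614 = 1×214560353 + 9249261
214560353 = 23×9249261 + 1827350
9249261 = 5×1827350 + 112511
1827350 = 16×112511 + 27174
112511 = 4×27174 + 3815
27174 = 7×3815 + 469
3815 = 8×469 + 63
469 = 7×63 + 28
63 = 2×28 + 7
28 = 4×7 + 0
gcd(223809614, 1557418037) = 7 ≠ 1, so 223809614 has no multiplicative inverse modulo 1557418037.

no inverse exists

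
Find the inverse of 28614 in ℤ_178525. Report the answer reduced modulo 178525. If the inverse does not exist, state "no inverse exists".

34134

Run Euclid on (178525, 28614):
178525 = 6×28614 + 6841
28614 = 4×6841 + 1250
6841 = 5×1250 + 591
1250 = 2×591 + 68
591 = 8×68 + 47
68 = 1×47 + 21
47 = 2×21 + 5
21 = 4×5 + 1
5 = 5×1 + 0
The gcd is 1. Working backward:
1 = 21 − 4·5
1 = −4·47 + 9·21
1 = 9·68 − 13·47
1 = −13·591 + 113·68
1 = 113·1250 − 239·591
1 = −239·6841 + 1308·1250
1 = 1308·28614 − 5471·6841
1 = −5471·178525 + 34134·28614
So 28614·34134 ≡ 1 (mod 178525).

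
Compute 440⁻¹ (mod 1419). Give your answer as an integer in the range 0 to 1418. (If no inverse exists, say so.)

no inverse exists

Compute gcd(440, 1419):
1419 = 3×440 + 99
440 = 4×99 + 44
99 = 2×44 + 11
44 = 4×11 + 0
gcd(440, 1419) = 11 ≠ 1, so 440 has no multiplicative inverse modulo 1419.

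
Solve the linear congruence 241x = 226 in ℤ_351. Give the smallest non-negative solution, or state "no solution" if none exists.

49

First find gcd(241, 351):
351 = 1×241 + 110
241 = 2×110 + 21
110 = 5×21 + 5
21 = 4×5 + 1
5 = 5×1 + 0
gcd = 1, so a unique solution mod 351 exists.
Back-substitute for the Bézout coefficients:
1 = 21 − 4·5
1 = −4·110 + 21·21
1 = 21·241 − 46·110
1 = −46·351 + 67·241
So 241·(67) ≡ 1 (mod 351), giving 241⁻¹ ≡ 67.
x ≡ 241⁻¹·226 ≡ 67·226 ≡ 49 (mod 351).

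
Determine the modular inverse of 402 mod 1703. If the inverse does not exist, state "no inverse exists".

Run Euclid on (1703, 402):
1703 = 4×402 + 95
402 = 4×95 + 22
95 = 4×22 + 7
22 = 3×7 + 1
7 = 7×1 + 0
The gcd is 1. Working backward:
1 = 22 − 3·7
1 = −3·95 + 13·22
1 = 13·402 − 55·95
1 = −55·1703 + 233·402
So 402·233 ≡ 1 (mod 1703).

233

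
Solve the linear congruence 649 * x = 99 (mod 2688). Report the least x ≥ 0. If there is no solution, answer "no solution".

2187

First find gcd(649, 2688):
2688 = 4×649 + 92
649 = 7×92 + 5
92 = 18×5 + 2
5 = 2×2 + 1
2 = 2×1 + 0
gcd = 1, so a unique solution mod 2688 exists.
Back-substitute for the Bézout coefficients:
1 = 5 − 2·2
1 = −2·92 + 37·5
1 = 37·649 − 261·92
1 = −261·2688 + 1081·649
So 649·(1081) ≡ 1 (mod 2688), giving 649⁻¹ ≡ 1081.
x ≡ 649⁻¹·99 ≡ 1081·99 ≡ 2187 (mod 2688).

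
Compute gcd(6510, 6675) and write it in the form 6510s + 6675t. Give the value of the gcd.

15

Repeated division:
6675 = 1×6510 + 165
6510 = 39×165 + 75
165 = 2×75 + 15
75 = 5×15 + 0
gcd(6510, 6675) = 15.
Working backward:
15 = 165 − 2·75
15 = −2·6510 + 79·165
15 = 79·6675 − 81·6510
So 15 = (79)·6675 + (-81)·6510.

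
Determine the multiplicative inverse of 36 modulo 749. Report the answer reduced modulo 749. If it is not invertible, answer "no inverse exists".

645

gcd(749, 36) by repeated division:
749 = 20*36 + 29
36 = 1*29 + 7
29 = 4*7 + 1
7 = 7*1 + 0
Since gcd(36, 749) = 1, back-substitute to write 1 as a combination:
1 = 29 − 4·7
1 = −4·36 + 5·29
1 = 5·749 − 104·36
Hence 36⁻¹ ≡ -104 ≡ 645 (mod 749).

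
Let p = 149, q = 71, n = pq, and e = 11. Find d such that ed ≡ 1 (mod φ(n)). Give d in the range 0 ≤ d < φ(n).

5651

φ(n) = (p−1)(q−1) = 148·70 = 10360.
Need d with 11·d ≡ 1 (mod 10360). Apply the extended Euclidean algorithm:
10360 = 941×11 + 9
11 = 1×9 + 2
9 = 4×2 + 1
2 = 2×1 + 0
Back-substitute:
1 = 9 − 4·2
1 = −4·11 + 5·9
1 = 5·10360 − 4709·11
So 11·(-4709) ≡ 1 (mod 10360), hence d ≡ -4709 ≡ 5651 (mod 10360).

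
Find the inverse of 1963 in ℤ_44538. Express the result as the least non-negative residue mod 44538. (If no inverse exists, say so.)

Euclidean algorithm on 44538, 1963:
44538 = 22*1963 + 1352
1963 = 1*1352 + 611
1352 = 2*611 + 130
611 = 4*130 + 91
130 = 1*91 + 39
91 = 2*39 + 13
39 = 3*13 + 0
The gcd is 13, not 1, hence no inverse exists.

no inverse exists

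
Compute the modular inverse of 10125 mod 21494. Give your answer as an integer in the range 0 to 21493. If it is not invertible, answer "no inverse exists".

Apply the Euclidean algorithm to 21494 and 10125:
21494 = 2×10125 + 1244
10125 = 8×1244 + 173
1244 = 7×173 + 33
173 = 5×33 + 8
33 = 4×8 + 1
8 = 8×1 + 0
gcd = 1, so the inverse exists. Back-substitute:
1 = 33 − 4·8
1 = −4·173 + 21·33
1 = 21·1244 − 151·173
1 = −151·10125 + 1229·1244
1 = 1229·21494 − 2609·10125
Thus 10125·(-2609) ≡ 1 (mod 21494); reducing, -2609 mod 21494 = 18885.

18885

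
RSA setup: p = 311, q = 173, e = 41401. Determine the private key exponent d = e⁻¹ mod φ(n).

φ(n) = (p−1)(q−1) = 310·172 = 53320.
Need d with 41401·d ≡ 1 (mod 53320). Apply the extended Euclidean algorithm:
53320 = 1*41401 + 11919
41401 = 3*11919 + 5644
11919 = 2*5644 + 631
5644 = 8*631 + 596
631 = 1*596 + 35
596 = 17*35 + 1
35 = 35*1 + 0
Back-substitute:
1 = 596 − 17·35
1 = −17·631 + 18·596
1 = 18·5644 − 161·631
1 = −161·11919 + 340·5644
1 = 340·41401 − 1181·11919
1 = −1181·53320 + 1521·41401
So 41401·1521 ≡ 1 (mod 53320), hence d = 1521.

1521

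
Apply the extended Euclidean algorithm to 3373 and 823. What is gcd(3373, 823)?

1

Apply Euclid's algorithm to 3373 and 823:
3373 = 4×823 + 81
823 = 10×81 + 13
81 = 6×13 + 3
13 = 4×3 + 1
3 = 3×1 + 0
gcd(3373, 823) = 1.
Express as a combination:
1 = 13 − 4·3
1 = −4·81 + 25·13
1 = 25·823 − 254·81
1 = −254·3373 + 1041·823
So 1 = (-254)·3373 + (1041)·823.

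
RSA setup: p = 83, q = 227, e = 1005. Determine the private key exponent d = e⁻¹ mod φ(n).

7505

φ(n) = (p−1)(q−1) = 82·226 = 18532.
Need d with 1005·d ≡ 1 (mod 18532). Apply the extended Euclidean algorithm:
18532 = 18×1005 + 442
1005 = 2×442 + 121
442 = 3×121 + 79
121 = 1×79 + 42
79 = 1×42 + 37
42 = 1×37 + 5
37 = 7×5 + 2
5 = 2×2 + 1
2 = 2×1 + 0
Back-substitute:
1 = 5 − 2·2
1 = −2·37 + 15·5
1 = 15·42 − 17·37
1 = −17·79 + 32·42
1 = 32·121 − 49·79
1 = −49·442 + 179·121
1 = 179·1005 − 407·442
1 = −407·18532 + 7505·1005
So 1005·7505 ≡ 1 (mod 18532), hence d = 7505.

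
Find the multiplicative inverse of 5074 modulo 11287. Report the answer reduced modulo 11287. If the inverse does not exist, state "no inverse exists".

Run Euclid on (11287, 5074):
11287 = 2·5074 + 1139
5074 = 4·1139 + 518
1139 = 2·518 + 103
518 = 5·103 + 3
103 = 34·3 + 1
3 = 3·1 + 0
The gcd is 1. Working backward:
1 = 103 − 34·3
1 = −34·518 + 171·103
1 = 171·1139 − 376·518
1 = −376·5074 + 1675·1139
1 = 1675·11287 − 3726·5074
Hence 5074⁻¹ ≡ -3726 ≡ 7561 (mod 11287).

7561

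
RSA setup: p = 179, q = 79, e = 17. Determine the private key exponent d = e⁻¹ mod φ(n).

5717

φ(n) = (p−1)(q−1) = 178·78 = 13884.
Need d with 17·d ≡ 1 (mod 13884). Apply the extended Euclidean algorithm:
13884 = 816·17 + 12
17 = 1·12 + 5
12 = 2·5 + 2
5 = 2·2 + 1
2 = 2·1 + 0
Back-substitute:
1 = 5 − 2·2
1 = −2·12 + 5·5
1 = 5·17 − 7·12
1 = −7·13884 + 5717·17
So 17·5717 ≡ 1 (mod 13884), hence d = 5717.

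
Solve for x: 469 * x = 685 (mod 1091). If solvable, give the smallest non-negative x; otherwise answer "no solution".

First find gcd(469, 1091):
1091 = 2·469 + 153
469 = 3·153 + 10
153 = 15·10 + 3
10 = 3·3 + 1
3 = 3·1 + 0
gcd = 1, so a unique solution mod 1091 exists.
Back-substitute for the Bézout coefficients:
1 = 10 − 3·3
1 = −3·153 + 46·10
1 = 46·469 − 141·153
1 = −141·1091 + 328·469
So 469·(328) ≡ 1 (mod 1091), giving 469⁻¹ ≡ 328.
x ≡ 469⁻¹·685 ≡ 328·685 ≡ 1025 (mod 1091).

1025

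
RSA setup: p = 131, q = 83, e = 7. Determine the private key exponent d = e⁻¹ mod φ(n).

1523

φ(n) = (p−1)(q−1) = 130·82 = 10660.
Need d with 7·d ≡ 1 (mod 10660). Apply the extended Euclidean algorithm:
10660 = 1522*7 + 6
7 = 1*6 + 1
6 = 6*1 + 0
Back-substitute:
1 = 7 − 6
1 = −10660 + 1523·7
So 7·1523 ≡ 1 (mod 10660), hence d = 1523.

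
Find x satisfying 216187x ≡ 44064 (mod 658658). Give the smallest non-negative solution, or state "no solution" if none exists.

First find gcd(216187, 658658):
658658 = 3×216187 + 10097
216187 = 21×10097 + 4150
10097 = 2×4150 + 1797
4150 = 2×1797 + 556
1797 = 3×556 + 129
556 = 4×129 + 40
129 = 3×40 + 9
40 = 4×9 + 4
9 = 2×4 + 1
4 = 4×1 + 0
gcd = 1, so a unique solution mod 658658 exists.
Back-substitute for the Bézout coefficients:
1 = 9 − 2·4
1 = −2·40 + 9·9
1 = 9·129 − 29·40
1 = −29·556 + 125·129
1 = 125·1797 − 404·556
1 = −404·4150 + 933·1797
1 = 933·10097 − 2270·4150
1 = −2270·216187 + 48603·10097
1 = 48603·658658 − 148079·216187
So 216187·(-148079) ≡ 1 (mod 658658), giving 216187⁻¹ ≡ 510579.
x ≡ 216187⁻¹·44064 ≡ 510579·44064 ≡ 371750 (mod 658658).

371750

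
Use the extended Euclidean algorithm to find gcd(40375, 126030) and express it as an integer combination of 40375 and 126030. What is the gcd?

5

Euclidean algorithm:
126030 = 3*40375 + 4905
40375 = 8*4905 + 1135
4905 = 4*1135 + 365
1135 = 3*365 + 40
365 = 9*40 + 5
40 = 8*5 + 0
gcd(40375, 126030) = 5.
Working backward:
5 = 365 − 9·40
5 = −9·1135 + 28·365
5 = 28·4905 − 121·1135
5 = −121·40375 + 996·4905
5 = 996·126030 − 3109·40375
So 5 = (996)·126030 + (-3109)·40375.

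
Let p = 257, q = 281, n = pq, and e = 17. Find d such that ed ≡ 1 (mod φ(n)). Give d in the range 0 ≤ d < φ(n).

8433

φ(n) = (p−1)(q−1) = 256·280 = 71680.
Need d with 17·d ≡ 1 (mod 71680). Apply the extended Euclidean algorithm:
71680 = 4216*17 + 8
17 = 2*8 + 1
8 = 8*1 + 0
Back-substitute:
1 = 17 − 2·8
1 = −2·71680 + 8433·17
So 17·8433 ≡ 1 (mod 71680), hence d = 8433.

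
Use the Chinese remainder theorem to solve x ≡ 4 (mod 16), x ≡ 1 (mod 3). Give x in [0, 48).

Write x = 4 + 16·k. Then 16·k ≡ 1 − 4 ≡ 0 (mod 3).
Need 16⁻¹ mod 3. Extended Euclid on (3, 1):
3 = 3·1 + 0
16⁻¹ ≡ 1 (mod 3), so k ≡ 1·0 ≡ 0 (mod 3).
x = 4 + 16·0 = 4.

4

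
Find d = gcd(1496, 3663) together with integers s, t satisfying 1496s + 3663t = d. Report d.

11

Euclidean algorithm:
3663 = 2·1496 + 671
1496 = 2·671 + 154
671 = 4·154 + 55
154 = 2·55 + 44
55 = 1·44 + 11
44 = 4·11 + 0
gcd(1496, 3663) = 11.
Working backward:
11 = 55 − 44
11 = −154 + 3·55
11 = 3·671 − 13·154
11 = −13·1496 + 29·671
11 = 29·3663 − 71·1496
So 11 = (29)·3663 + (-71)·1496.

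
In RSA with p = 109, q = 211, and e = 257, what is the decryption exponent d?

φ(n) = (p−1)(q−1) = 108·210 = 22680.
Need d with 257·d ≡ 1 (mod 22680). Apply the extended Euclidean algorithm:
22680 = 88*257 + 64
257 = 4*64 + 1
64 = 64*1 + 0
Back-substitute:
1 = 257 − 4·64
1 = −4·22680 + 353·257
So 257·353 ≡ 1 (mod 22680), hence d = 353.

353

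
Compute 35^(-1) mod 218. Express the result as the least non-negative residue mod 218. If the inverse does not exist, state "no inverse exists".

81

Apply the Euclidean algorithm to 218 and 35:
218 = 6×35 + 8
35 = 4×8 + 3
8 = 2×3 + 2
3 = 1×2 + 1
2 = 2×1 + 0
Since gcd(35, 218) = 1, back-substitute to write 1 as a combination:
1 = 3 − 2
1 = −8 + 3·3
1 = 3·35 − 13·8
1 = −13·218 + 81·35
So 35·81 ≡ 1 (mod 218).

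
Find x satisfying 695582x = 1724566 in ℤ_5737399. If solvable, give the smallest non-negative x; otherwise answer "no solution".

First find gcd(695582, 5737399):
5737399 = 8×695582 + 172743
695582 = 4×172743 + 4610
172743 = 37×4610 + 2173
4610 = 2×2173 + 264
2173 = 8×264 + 61
264 = 4×61 + 20
61 = 3×20 + 1
20 = 20×1 + 0
gcd = 1, so a unique solution mod 5737399 exists.
Back-substitute for the Bézout coefficients:
1 = 61 − 3·20
1 = −3·264 + 13·61
1 = 13·2173 − 107·264
1 = −107·4610 + 227·2173
1 = 227·172743 − 8506·4610
1 = −8506·695582 + 34251·172743
1 = 34251·5737399 − 282514·695582
So 695582·(-282514) ≡ 1 (mod 5737399), giving 695582⁻¹ ≡ 5454885.
x ≡ 695582⁻¹·1724566 ≡ 5454885·1724566 ≡ 146757 (mod 5737399).

146757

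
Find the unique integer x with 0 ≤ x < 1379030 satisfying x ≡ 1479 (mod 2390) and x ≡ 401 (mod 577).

Write x = 1479 + 2390·k. Then 2390·k ≡ 401 − 1479 ≡ 76 (mod 577).
Need 2390⁻¹ mod 577. Extended Euclid on (577, 82):
577 = 7×82 + 3
82 = 27×3 + 1
3 = 3×1 + 0
Back-substitute:
1 = 82 − 27·3
1 = −27·577 + 190·82
2390⁻¹ ≡ 190 (mod 577), so k ≡ 190·76 ≡ 15 (mod 577).
x = 1479 + 2390·15 = 37329.

37329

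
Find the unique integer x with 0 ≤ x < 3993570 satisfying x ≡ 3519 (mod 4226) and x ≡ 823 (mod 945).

Write x = 3519 + 4226·k. Then 4226·k ≡ 823 − 3519 ≡ 139 (mod 945).
Need 4226⁻¹ mod 945. Extended Euclid on (945, 446):
945 = 2*446 + 53
446 = 8*53 + 22
53 = 2*22 + 9
22 = 2*9 + 4
9 = 2*4 + 1
4 = 4*1 + 0
Back-substitute:
1 = 9 − 2·4
1 = −2·22 + 5·9
1 = 5·53 − 12·22
1 = −12·446 + 101·53
1 = 101·945 − 214·446
4226⁻¹ ≡ 731 (mod 945), so k ≡ 731·139 ≡ 494 (mod 945).
x = 3519 + 4226·494 = 2091163.

2091163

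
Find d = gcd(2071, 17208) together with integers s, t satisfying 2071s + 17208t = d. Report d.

1

Apply Euclid's algorithm to 17208 and 2071:
17208 = 8*2071 + 640
2071 = 3*640 + 151
640 = 4*151 + 36
151 = 4*36 + 7
36 = 5*7 + 1
7 = 7*1 + 0
gcd(2071, 17208) = 1.
Express as a combination:
1 = 36 − 5·7
1 = −5·151 + 21·36
1 = 21·640 − 89·151
1 = −89·2071 + 288·640
1 = 288·17208 − 2393·2071
So 1 = (288)·17208 + (-2393)·2071.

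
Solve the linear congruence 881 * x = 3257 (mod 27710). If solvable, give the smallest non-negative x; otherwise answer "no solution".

First find gcd(881, 27710):
27710 = 31*881 + 399
881 = 2*399 + 83
399 = 4*83 + 67
83 = 1*67 + 16
67 = 4*16 + 3
16 = 5*3 + 1
3 = 3*1 + 0
gcd = 1, so a unique solution mod 27710 exists.
Back-substitute for the Bézout coefficients:
1 = 16 − 5·3
1 = −5·67 + 21·16
1 = 21·83 − 26·67
1 = −26·399 + 125·83
1 = 125·881 − 276·399
1 = −276·27710 + 8681·881
So 881·(8681) ≡ 1 (mod 27710), giving 881⁻¹ ≡ 8681.
x ≡ 881⁻¹·3257 ≡ 8681·3257 ≡ 9817 (mod 27710).

9817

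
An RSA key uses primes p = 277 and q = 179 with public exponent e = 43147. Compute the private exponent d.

29899

φ(n) = (p−1)(q−1) = 276·178 = 49128.
Need d with 43147·d ≡ 1 (mod 49128). Apply the extended Euclidean algorithm:
49128 = 1×43147 + 5981
43147 = 7×5981 + 1280
5981 = 4×1280 + 861
1280 = 1×861 + 419
861 = 2×419 + 23
419 = 18×23 + 5
23 = 4×5 + 3
5 = 1×3 + 2
3 = 1×2 + 1
2 = 2×1 + 0
Back-substitute:
1 = 3 − 2
1 = −5 + 2·3
1 = 2·23 − 9·5
1 = −9·419 + 164·23
1 = 164·861 − 337·419
1 = −337·1280 + 501·861
1 = 501·5981 − 2341·1280
1 = −2341·43147 + 16888·5981
1 = 16888·49128 − 19229·43147
So 43147·(-19229) ≡ 1 (mod 49128), hence d ≡ -19229 ≡ 29899 (mod 49128).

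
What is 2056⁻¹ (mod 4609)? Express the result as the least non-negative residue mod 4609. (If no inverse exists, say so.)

Apply the Euclidean algorithm to 4609 and 2056:
4609 = 2*2056 + 497
2056 = 4*497 + 68
497 = 7*68 + 21
68 = 3*21 + 5
21 = 4*5 + 1
5 = 5*1 + 0
gcd = 1, so the inverse exists. Back-substitute:
1 = 21 − 4·5
1 = −4·68 + 13·21
1 = 13·497 − 95·68
1 = −95·2056 + 393·497
1 = 393·4609 − 881·2056
So 2056·(-881) ≡ 1 (mod 4609), and -881 ≡ 3728 (mod 4609).

3728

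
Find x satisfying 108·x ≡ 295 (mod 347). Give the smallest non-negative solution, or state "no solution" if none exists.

First find gcd(108, 347):
347 = 3·108 + 23
108 = 4·23 + 16
23 = 1·16 + 7
16 = 2·7 + 2
7 = 3·2 + 1
2 = 2·1 + 0
gcd = 1, so a unique solution mod 347 exists.
Back-substitute for the Bézout coefficients:
1 = 7 − 3·2
1 = −3·16 + 7·7
1 = 7·23 − 10·16
1 = −10·108 + 47·23
1 = 47·347 − 151·108
So 108·(-151) ≡ 1 (mod 347), giving 108⁻¹ ≡ 196.
x ≡ 108⁻¹·295 ≡ 196·295 ≡ 218 (mod 347).

218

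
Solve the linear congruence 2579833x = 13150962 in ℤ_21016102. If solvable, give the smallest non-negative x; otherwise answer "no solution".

7777012

First find gcd(2579833, 21016102):
21016102 = 8×2579833 + 377438
2579833 = 6×377438 + 315205
377438 = 1×315205 + 62233
315205 = 5×62233 + 4040
62233 = 15×4040 + 1633
4040 = 2×1633 + 774
1633 = 2×774 + 85
774 = 9×85 + 9
85 = 9×9 + 4
9 = 2×4 + 1
4 = 4×1 + 0
gcd = 1, so a unique solution mod 21016102 exists.
Back-substitute for the Bézout coefficients:
1 = 9 − 2·4
1 = −2·85 + 19·9
1 = 19·774 − 173·85
1 = −173·1633 + 365·774
1 = 365·4040 − 903·1633
1 = −903·62233 + 13910·4040
1 = 13910·315205 − 70453·62233
1 = −70453·377438 + 84363·315205
1 = 84363·2579833 − 576631·377438
1 = −576631·21016102 + 4697411·2579833
So 2579833·(4697411) ≡ 1 (mod 21016102), giving 2579833⁻¹ ≡ 4697411.
x ≡ 2579833⁻¹·13150962 ≡ 4697411·13150962 ≡ 7777012 (mod 21016102).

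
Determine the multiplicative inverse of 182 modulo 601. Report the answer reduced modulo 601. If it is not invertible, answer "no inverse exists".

gcd(601, 182) by repeated division:
601 = 3×182 + 55
182 = 3×55 + 17
55 = 3×17 + 4
17 = 4×4 + 1
4 = 4×1 + 0
gcd = 1, so the inverse exists. Back-substitute:
1 = 17 − 4·4
1 = −4·55 + 13·17
1 = 13·182 − 43·55
1 = −43·601 + 142·182
So 182·142 ≡ 1 (mod 601).

142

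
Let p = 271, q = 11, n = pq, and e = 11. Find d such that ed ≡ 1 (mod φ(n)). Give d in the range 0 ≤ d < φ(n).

φ(n) = (p−1)(q−1) = 270·10 = 2700.
Need d with 11·d ≡ 1 (mod 2700). Apply the extended Euclidean algorithm:
2700 = 245·11 + 5
11 = 2·5 + 1
5 = 5·1 + 0
Back-substitute:
1 = 11 − 2·5
1 = −2·2700 + 491·11
So 11·491 ≡ 1 (mod 2700), hence d = 491.

491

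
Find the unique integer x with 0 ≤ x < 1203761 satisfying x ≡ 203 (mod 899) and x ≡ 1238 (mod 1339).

Write x = 203 + 899·k. Then 899·k ≡ 1238 − 203 ≡ 1035 (mod 1339).
Need 899⁻¹ mod 1339. Extended Euclid on (1339, 899):
1339 = 1*899 + 440
899 = 2*440 + 19
440 = 23*19 + 3
19 = 6*3 + 1
3 = 3*1 + 0
Back-substitute:
1 = 19 − 6·3
1 = −6·440 + 139·19
1 = 139·899 − 284·440
1 = −284·1339 + 423·899
899⁻¹ ≡ 423 (mod 1339), so k ≡ 423·1035 ≡ 1291 (mod 1339).
x = 203 + 899·1291 = 1160812.

1160812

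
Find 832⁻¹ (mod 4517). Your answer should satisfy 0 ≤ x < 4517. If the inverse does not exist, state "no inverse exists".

1493

Run Euclid on (4517, 832):
4517 = 5×832 + 357
832 = 2×357 + 118
357 = 3×118 + 3
118 = 39×3 + 1
3 = 3×1 + 0
Since gcd(832, 4517) = 1, back-substitute to write 1 as a combination:
1 = 118 − 39·3
1 = −39·357 + 118·118
1 = 118·832 − 275·357
1 = −275·4517 + 1493·832
So 832·1493 ≡ 1 (mod 4517).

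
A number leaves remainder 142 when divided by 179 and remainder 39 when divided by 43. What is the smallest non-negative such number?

Write x = 142 + 179·k. Then 179·k ≡ 39 − 142 ≡ 26 (mod 43).
Need 179⁻¹ mod 43. Extended Euclid on (43, 7):
43 = 6×7 + 1
7 = 7×1 + 0
Back-substitute:
1 = 43 − 6·7
179⁻¹ ≡ 37 (mod 43), so k ≡ 37·26 ≡ 16 (mod 43).
x = 142 + 179·16 = 3006.

3006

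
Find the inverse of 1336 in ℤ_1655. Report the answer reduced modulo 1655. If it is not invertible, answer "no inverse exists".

Extended Euclidean algorithm:
1655 = 1·1336 + 319
1336 = 4·319 + 60
319 = 5·60 + 19
60 = 3·19 + 3
19 = 6·3 + 1
3 = 3·1 + 0
The gcd is 1. Working backward:
1 = 19 − 6·3
1 = −6·60 + 19·19
1 = 19·319 − 101·60
1 = −101·1336 + 423·319
1 = 423·1655 − 524·1336
Thus 1336·(-524) ≡ 1 (mod 1655); reducing, -524 mod 1655 = 1131.

1131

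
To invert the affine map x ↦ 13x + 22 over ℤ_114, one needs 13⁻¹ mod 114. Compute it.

Apply the Euclidean algorithm to 114 and 13:
114 = 8·13 + 10
13 = 1·10 + 3
10 = 3·3 + 1
3 = 3·1 + 0
The gcd is 1. Working backward:
1 = 10 − 3·3
1 = −3·13 + 4·10
1 = 4·114 − 35·13
Hence 13⁻¹ ≡ -35 ≡ 79 (mod 114).

79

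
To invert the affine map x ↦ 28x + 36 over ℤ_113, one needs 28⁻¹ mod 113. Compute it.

gcd(113, 28) by repeated division:
113 = 4×28 + 1
28 = 28×1 + 0
gcd = 1, so the inverse exists. Back-substitute:
1 = 113 − 4·28
Hence 28⁻¹ ≡ -4 ≡ 109 (mod 113).

109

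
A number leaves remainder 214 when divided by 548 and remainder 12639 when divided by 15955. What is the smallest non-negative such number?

Write x = 214 + 548·k. Then 548·k ≡ 12639 − 214 ≡ 12425 (mod 15955).
Need 548⁻¹ mod 15955. Extended Euclid on (15955, 548):
15955 = 29×548 + 63
548 = 8×63 + 44
63 = 1×44 + 19
44 = 2×19 + 6
19 = 3×6 + 1
6 = 6×1 + 0
Back-substitute:
1 = 19 − 3·6
1 = −3·44 + 7·19
1 = 7·63 − 10·44
1 = −10·548 + 87·63
1 = 87·15955 − 2533·548
548⁻¹ ≡ 13422 (mod 15955), so k ≡ 13422·12425 ≡ 6690 (mod 15955).
x = 214 + 548·6690 = 3666334.

3666334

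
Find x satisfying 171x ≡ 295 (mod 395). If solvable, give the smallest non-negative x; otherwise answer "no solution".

205

First find gcd(171, 395):
395 = 2·171 + 53
171 = 3·53 + 12
53 = 4·12 + 5
12 = 2·5 + 2
5 = 2·2 + 1
2 = 2·1 + 0
gcd = 1, so a unique solution mod 395 exists.
Back-substitute for the Bézout coefficients:
1 = 5 − 2·2
1 = −2·12 + 5·5
1 = 5·53 − 22·12
1 = −22·171 + 71·53
1 = 71·395 − 164·171
So 171·(-164) ≡ 1 (mod 395), giving 171⁻¹ ≡ 231.
x ≡ 171⁻¹·295 ≡ 231·295 ≡ 205 (mod 395).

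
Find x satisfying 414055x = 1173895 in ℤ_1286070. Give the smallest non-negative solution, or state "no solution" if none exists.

First find gcd(414055, 1286070):
1286070 = 3·414055 + 43905
414055 = 9·43905 + 18910
43905 = 2·18910 + 6085
18910 = 3·6085 + 655
6085 = 9·655 + 190
655 = 3·190 + 85
190 = 2·85 + 20
85 = 4·20 + 5
20 = 4·5 + 0
gcd = 5 and 5 | 1173895, so solutions exist. Divide through by 5: 82811x ≡ 234779 (mod 257214).
Now find 82811⁻¹ mod 257214:
257214 = 3·82811 + 8781
82811 = 9·8781 + 3782
8781 = 2·3782 + 1217
3782 = 3·1217 + 131
1217 = 9·131 + 38
131 = 3·38 + 17
38 = 2·17 + 4
17 = 4·4 + 1
4 = 4·1 + 0
Back-substitute:
1 = 17 − 4·4
1 = −4·38 + 9·17
1 = 9·131 − 31·38
1 = −31·1217 + 288·131
1 = 288·3782 − 895·1217
1 = −895·8781 + 2078·3782
1 = 2078·82811 − 19597·8781
1 = −19597·257214 + 60869·82811
So 82811⁻¹ ≡ 60869 (mod 257214).
Then x ≡ 60869·234779 ≡ 210325 (mod 257214); the smallest non-negative solution is x = 210325.

210325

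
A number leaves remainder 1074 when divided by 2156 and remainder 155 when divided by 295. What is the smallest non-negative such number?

531450

Write x = 1074 + 2156·k. Then 2156·k ≡ 155 − 1074 ≡ 261 (mod 295).
Need 2156⁻¹ mod 295. Extended Euclid on (295, 91):
295 = 3*91 + 22
91 = 4*22 + 3
22 = 7*3 + 1
3 = 3*1 + 0
Back-substitute:
1 = 22 − 7·3
1 = −7·91 + 29·22
1 = 29·295 − 94·91
2156⁻¹ ≡ 201 (mod 295), so k ≡ 201·261 ≡ 246 (mod 295).
x = 1074 + 2156·246 = 531450.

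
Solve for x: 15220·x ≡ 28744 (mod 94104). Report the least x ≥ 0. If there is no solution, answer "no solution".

First find gcd(15220, 94104):
94104 = 6×15220 + 2784
15220 = 5×2784 + 1300
2784 = 2×1300 + 184
1300 = 7×184 + 12
184 = 15×12 + 4
12 = 3×4 + 0
gcd = 4 and 4 | 28744, so solutions exist. Divide through by 4: 3805x ≡ 7186 (mod 23526).
Now find 3805⁻¹ mod 23526:
23526 = 6×3805 + 696
3805 = 5×696 + 325
696 = 2×325 + 46
325 = 7×46 + 3
46 = 15×3 + 1
3 = 3×1 + 0
Back-substitute:
1 = 46 − 15·3
1 = −15·325 + 106·46
1 = 106·696 − 227·325
1 = −227·3805 + 1241·696
1 = 1241·23526 − 7673·3805
So 3805·(-7673) ≡ 1 (mod 23526), i.e. 3805⁻¹ ≡ 15853.
Then x ≡ 15853·7186 ≡ 6766 (mod 23526); the smallest non-negative solution is x = 6766.

6766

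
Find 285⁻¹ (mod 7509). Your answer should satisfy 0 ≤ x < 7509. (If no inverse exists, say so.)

no inverse exists

Euclidean algorithm on 7509, 285:
7509 = 26·285 + 99
285 = 2·99 + 87
99 = 1·87 + 12
87 = 7·12 + 3
12 = 4·3 + 0
Since gcd = 3 > 1, 285 is not a unit mod 7509.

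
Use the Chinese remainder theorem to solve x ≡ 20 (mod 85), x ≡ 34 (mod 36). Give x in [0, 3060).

Write x = 20 + 85·k. Then 85·k ≡ 34 − 20 ≡ 14 (mod 36).
Need 85⁻¹ mod 36. Extended Euclid on (36, 13):
36 = 2×13 + 10
13 = 1×10 + 3
10 = 3×3 + 1
3 = 3×1 + 0
Back-substitute:
1 = 10 − 3·3
1 = −3·13 + 4·10
1 = 4·36 − 11·13
85⁻¹ ≡ 25 (mod 36), so k ≡ 25·14 ≡ 26 (mod 36).
x = 20 + 85·26 = 2230.

2230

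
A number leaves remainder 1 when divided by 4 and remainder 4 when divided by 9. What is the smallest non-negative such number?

Write x = 1 + 4·k. Then 4·k ≡ 4 − 1 ≡ 3 (mod 9).
Need 4⁻¹ mod 9. Extended Euclid on (9, 4):
9 = 2×4 + 1
4 = 4×1 + 0
Back-substitute:
1 = 9 − 2·4
4⁻¹ ≡ 7 (mod 9), so k ≡ 7·3 ≡ 3 (mod 9).
x = 1 + 4·3 = 13.

13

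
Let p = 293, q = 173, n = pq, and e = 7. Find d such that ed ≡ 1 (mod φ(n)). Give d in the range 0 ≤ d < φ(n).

7175

φ(n) = (p−1)(q−1) = 292·172 = 50224.
Need d with 7·d ≡ 1 (mod 50224). Apply the extended Euclidean algorithm:
50224 = 7174·7 + 6
7 = 1·6 + 1
6 = 6·1 + 0
Back-substitute:
1 = 7 − 6
1 = −50224 + 7175·7
So 7·7175 ≡ 1 (mod 50224), hence d = 7175.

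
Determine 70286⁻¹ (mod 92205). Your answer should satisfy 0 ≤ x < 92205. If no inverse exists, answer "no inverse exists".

Extended Euclidean algorithm:
92205 = 1*70286 + 21919
70286 = 3*21919 + 4529
21919 = 4*4529 + 3803
4529 = 1*3803 + 726
3803 = 5*726 + 173
726 = 4*173 + 34
173 = 5*34 + 3
34 = 11*3 + 1
3 = 3*1 + 0
gcd = 1, so the inverse exists. Back-substitute:
1 = 34 − 11·3
1 = −11·173 + 56·34
1 = 56·726 − 235·173
1 = −235·3803 + 1231·726
1 = 1231·4529 − 1466·3803
1 = −1466·21919 + 7095·4529
1 = 7095·70286 − 22751·21919
1 = −22751·92205 + 29846·70286
So 70286·29846 ≡ 1 (mod 92205).

29846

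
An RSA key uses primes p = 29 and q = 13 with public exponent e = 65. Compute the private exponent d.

305

φ(n) = (p−1)(q−1) = 28·12 = 336.
Need d with 65·d ≡ 1 (mod 336). Apply the extended Euclidean algorithm:
336 = 5×65 + 11
65 = 5×11 + 10
11 = 1×10 + 1
10 = 10×1 + 0
Back-substitute:
1 = 11 − 10
1 = −65 + 6·11
1 = 6·336 − 31·65
So 65·(-31) ≡ 1 (mod 336), hence d ≡ -31 ≡ 305 (mod 336).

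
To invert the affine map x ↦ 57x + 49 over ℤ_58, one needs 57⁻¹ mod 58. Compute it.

Apply the Euclidean algorithm to 58 and 57:
58 = 1*57 + 1
57 = 57*1 + 0
The gcd is 1. Working backward:
1 = 58 − 57
Thus 57·(-1) ≡ 1 (mod 58); reducing, -1 mod 58 = 57.

57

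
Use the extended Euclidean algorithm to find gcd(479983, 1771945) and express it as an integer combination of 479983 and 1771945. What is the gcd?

Repeated division:
1771945 = 3×479983 + 331996
479983 = 1×331996 + 147987
331996 = 2×147987 + 36022
147987 = 4×36022 + 3899
36022 = 9×3899 + 931
3899 = 4×931 + 175
931 = 5×175 + 56
175 = 3×56 + 7
56 = 8×7 + 0
gcd(479983, 1771945) = 7.
Back-substituting:
7 = 175 − 3·56
7 = −3·931 + 16·175
7 = 16·3899 − 67·931
7 = −67·36022 + 619·3899
7 = 619·147987 − 2543·36022
7 = −2543·331996 + 5705·147987
7 = 5705·479983 − 8248·331996
7 = −8248·1771945 + 30449·479983
So 7 = (-8248)·1771945 + (30449)·479983.

7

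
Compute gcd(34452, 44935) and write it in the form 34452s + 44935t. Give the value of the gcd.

11

Euclidean algorithm:
44935 = 1*34452 + 10483
34452 = 3*10483 + 3003
10483 = 3*3003 + 1474
3003 = 2*1474 + 55
1474 = 26*55 + 44
55 = 1*44 + 11
44 = 4*11 + 0
gcd(34452, 44935) = 11.
Back-substituting:
11 = 55 − 44
11 = −1474 + 27·55
11 = 27·3003 − 55·1474
11 = −55·10483 + 192·3003
11 = 192·34452 − 631·10483
11 = −631·44935 + 823·34452
So 11 = (-631)·44935 + (823)·34452.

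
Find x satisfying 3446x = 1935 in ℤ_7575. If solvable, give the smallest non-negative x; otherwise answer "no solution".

5085

First find gcd(3446, 7575):
7575 = 2*3446 + 683
3446 = 5*683 + 31
683 = 22*31 + 1
31 = 31*1 + 0
gcd = 1, so a unique solution mod 7575 exists.
Back-substitute for the Bézout coefficients:
1 = 683 − 22·31
1 = −22·3446 + 111·683
1 = 111·7575 − 244·3446
So 3446·(-244) ≡ 1 (mod 7575), giving 3446⁻¹ ≡ 7331.
x ≡ 3446⁻¹·1935 ≡ 7331·1935 ≡ 5085 (mod 7575).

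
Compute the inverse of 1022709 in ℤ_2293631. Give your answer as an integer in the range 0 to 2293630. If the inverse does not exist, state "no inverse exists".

1734992

Extended Euclidean algorithm:
2293631 = 2*1022709 + 248213
1022709 = 4*248213 + 29857
248213 = 8*29857 + 9357
29857 = 3*9357 + 1786
9357 = 5*1786 + 427
1786 = 4*427 + 78
427 = 5*78 + 37
78 = 2*37 + 4
37 = 9*4 + 1
4 = 4*1 + 0
The gcd is 1. Working backward:
1 = 37 − 9·4
1 = −9·78 + 19·37
1 = 19·427 − 104·78
1 = −104·1786 + 435·427
1 = 435·9357 − 2279·1786
1 = −2279·29857 + 7272·9357
1 = 7272·248213 − 60455·29857
1 = −60455·1022709 + 249092·248213
1 = 249092·2293631 − 558639·1022709
Thus 1022709·(-558639) ≡ 1 (mod 2293631); reducing, -558639 mod 2293631 = 1734992.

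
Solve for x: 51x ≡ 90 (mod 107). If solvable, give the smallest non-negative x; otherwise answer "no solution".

71

First find gcd(51, 107):
107 = 2·51 + 5
51 = 10·5 + 1
5 = 5·1 + 0
gcd = 1, so a unique solution mod 107 exists.
Back-substitute for the Bézout coefficients:
1 = 51 − 10·5
1 = −10·107 + 21·51
So 51·(21) ≡ 1 (mod 107), giving 51⁻¹ ≡ 21.
x ≡ 51⁻¹·90 ≡ 21·90 ≡ 71 (mod 107).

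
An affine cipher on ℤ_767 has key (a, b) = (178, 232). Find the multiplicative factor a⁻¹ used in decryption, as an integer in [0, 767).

237

gcd(767, 178) by repeated division:
767 = 4×178 + 55
178 = 3×55 + 13
55 = 4×13 + 3
13 = 4×3 + 1
3 = 3×1 + 0
gcd = 1, so the inverse exists. Back-substitute:
1 = 13 − 4·3
1 = −4·55 + 17·13
1 = 17·178 − 55·55
1 = −55·767 + 237·178
So 178·237 ≡ 1 (mod 767).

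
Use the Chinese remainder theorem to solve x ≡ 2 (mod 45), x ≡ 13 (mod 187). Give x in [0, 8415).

6932

Write x = 2 + 45·k. Then 45·k ≡ 13 − 2 ≡ 11 (mod 187).
Need 45⁻¹ mod 187. Extended Euclid on (187, 45):
187 = 4×45 + 7
45 = 6×7 + 3
7 = 2×3 + 1
3 = 3×1 + 0
Back-substitute:
1 = 7 − 2·3
1 = −2·45 + 13·7
1 = 13·187 − 54·45
45⁻¹ ≡ 133 (mod 187), so k ≡ 133·11 ≡ 154 (mod 187).
x = 2 + 45·154 = 6932.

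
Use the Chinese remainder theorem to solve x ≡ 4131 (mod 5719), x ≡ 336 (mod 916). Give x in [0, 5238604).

Write x = 4131 + 5719·k. Then 5719·k ≡ 336 − 4131 ≡ 785 (mod 916).
Need 5719⁻¹ mod 916. Extended Euclid on (916, 223):
916 = 4×223 + 24
223 = 9×24 + 7
24 = 3×7 + 3
7 = 2×3 + 1
3 = 3×1 + 0
Back-substitute:
1 = 7 − 2·3
1 = −2·24 + 7·7
1 = 7·223 − 65·24
1 = −65·916 + 267·223
5719⁻¹ ≡ 267 (mod 916), so k ≡ 267·785 ≡ 747 (mod 916).
x = 4131 + 5719·747 = 4276224.

4276224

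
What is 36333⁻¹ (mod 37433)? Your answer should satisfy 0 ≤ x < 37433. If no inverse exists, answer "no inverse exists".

no inverse exists

Euclidean algorithm on 37433, 36333:
37433 = 1*36333 + 1100
36333 = 33*1100 + 33
1100 = 33*33 + 11
33 = 3*11 + 0
The gcd is 11, not 1, hence no inverse exists.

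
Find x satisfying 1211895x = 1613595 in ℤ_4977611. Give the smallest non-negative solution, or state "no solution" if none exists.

First find gcd(1211895, 4977611):
4977611 = 4·1211895 + 130031
1211895 = 9·130031 + 41616
130031 = 3·41616 + 5183
41616 = 8·5183 + 152
5183 = 34·152 + 15
152 = 10·15 + 2
15 = 7·2 + 1
2 = 2·1 + 0
gcd = 1, so a unique solution mod 4977611 exists.
Back-substitute for the Bézout coefficients:
1 = 15 − 7·2
1 = −7·152 + 71·15
1 = 71·5183 − 2421·152
1 = −2421·41616 + 19439·5183
1 = 19439·130031 − 60738·41616
1 = −60738·1211895 + 566081·130031
1 = 566081·4977611 − 2325062·1211895
So 1211895·(-2325062) ≡ 1 (mod 4977611), giving 1211895⁻¹ ≡ 2652549.
x ≡ 1211895⁻¹·1613595 ≡ 2652549·1613595 ≡ 1612197 (mod 4977611).

1612197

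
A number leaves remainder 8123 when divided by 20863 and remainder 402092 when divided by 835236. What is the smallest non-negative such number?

Write x = 8123 + 20863·k. Then 20863·k ≡ 402092 − 8123 ≡ 393969 (mod 835236).
Need 20863⁻¹ mod 835236. Extended Euclid on (835236, 20863):
835236 = 40·20863 + 716
20863 = 29·716 + 99
716 = 7·99 + 23
99 = 4·23 + 7
23 = 3·7 + 2
7 = 3·2 + 1
2 = 2·1 + 0
Back-substitute:
1 = 7 − 3·2
1 = −3·23 + 10·7
1 = 10·99 − 43·23
1 = −43·716 + 311·99
1 = 311·20863 − 9062·716
1 = −9062·835236 + 362791·20863
20863⁻¹ ≡ 362791 (mod 835236), so k ≡ 362791·393969 ≡ 317451 (mod 835236).
x = 8123 + 20863·317451 = 6622988336.

6622988336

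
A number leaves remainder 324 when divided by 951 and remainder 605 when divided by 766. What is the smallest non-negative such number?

Write x = 324 + 951·k. Then 951·k ≡ 605 − 324 ≡ 281 (mod 766).
Need 951⁻¹ mod 766. Extended Euclid on (766, 185):
766 = 4×185 + 26
185 = 7×26 + 3
26 = 8×3 + 2
3 = 1×2 + 1
2 = 2×1 + 0
Back-substitute:
1 = 3 − 2
1 = −26 + 9·3
1 = 9·185 − 64·26
1 = −64·766 + 265·185
951⁻¹ ≡ 265 (mod 766), so k ≡ 265·281 ≡ 163 (mod 766).
x = 324 + 951·163 = 155337.

155337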